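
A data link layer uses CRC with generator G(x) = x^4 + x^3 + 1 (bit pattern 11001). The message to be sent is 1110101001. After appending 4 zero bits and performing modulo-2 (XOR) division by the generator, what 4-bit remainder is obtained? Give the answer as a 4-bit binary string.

Append 4 zeros: 11101010010000. Divide by 11001 (XOR where the leading bit is 1):
  pos 0: 11101 XOR 11001 = 00100
  pos 2: 10001 XOR 11001 = 01000
  pos 3: 10000 XOR 11001 = 01001
  pos 4: 10010 XOR 11001 = 01011
  pos 5: 10111 XOR 11001 = 01110
  pos 6: 11100 XOR 11001 = 00101
  pos 8: 10100 XOR 11001 = 01101
  pos 9: 11010 XOR 11001 = 00011
Remainder (last 4 bits) = 0011. This is the CRC / FCS.

0011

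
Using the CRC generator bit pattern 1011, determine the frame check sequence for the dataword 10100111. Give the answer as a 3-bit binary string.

011

Append 3 zeros: 10100111000. Divide by 1011 (XOR where the leading bit is 1):
  pos 0: 1010 XOR 1011 = 0001
  pos 3: 1011 XOR 1011 = 0000
  pos 7: 1000 XOR 1011 = 0011
Remainder (last 3 bits) = 011. This is the CRC / FCS.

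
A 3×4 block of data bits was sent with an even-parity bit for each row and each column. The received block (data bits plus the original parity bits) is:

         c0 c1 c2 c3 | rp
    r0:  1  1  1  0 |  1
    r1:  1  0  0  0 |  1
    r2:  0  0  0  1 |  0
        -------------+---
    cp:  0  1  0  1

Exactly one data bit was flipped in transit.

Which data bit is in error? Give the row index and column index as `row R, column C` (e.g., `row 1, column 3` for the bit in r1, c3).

Recompute each row's even parity and compare to rp:
  r0: data parity 1, sent rp 1 → ok
  r1: data parity 1, sent rp 1 → ok
  r2: data parity 1, sent rp 0 → mismatch
Recompute each column's even parity and compare to cp:
  c0: data parity 0, sent cp 0 → ok
  c1: data parity 1, sent cp 1 → ok
  c2: data parity 1, sent cp 0 → mismatch
  c3: data parity 1, sent cp 1 → ok
Exactly one row (r2) and one column (c2) fail → the flipped bit is at their intersection.

row 2, column 2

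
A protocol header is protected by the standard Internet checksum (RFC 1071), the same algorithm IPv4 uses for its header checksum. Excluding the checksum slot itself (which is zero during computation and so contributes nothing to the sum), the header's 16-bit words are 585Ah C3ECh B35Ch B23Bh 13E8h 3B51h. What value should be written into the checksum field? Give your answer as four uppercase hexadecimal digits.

One's-complement addition (fold any carry out of bit 15 back into bit 0):
  0x585A + 0xC3EC = 0x11C46 → wrap carry → 0x1C47
  0x1C47 + 0xB35C = 0x0CFA3
  0xCFA3 + 0xB23B = 0x181DE → wrap carry → 0x81DF
  0x81DF + 0x13E8 = 0x095C7
  0x95C7 + 0x3B51 = 0x0D118
One's-complement sum = 0xD118.
Checksum = ~0xD118 & 0xFFFF = 0x2EE7.

2EE7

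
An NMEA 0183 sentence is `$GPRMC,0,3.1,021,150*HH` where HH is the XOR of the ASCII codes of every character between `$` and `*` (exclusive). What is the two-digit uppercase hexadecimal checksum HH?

50

XOR the ASCII codes of the payload characters:
  'G' = 0x47 → acc = 0x47
  'P' = 0x50 → acc = 0x17
  'R' = 0x52 → acc = 0x45
  'M' = 0x4D → acc = 0x08
  'C' = 0x43 → acc = 0x4B
  ',' = 0x2C → acc = 0x67
  '0' = 0x30 → acc = 0x57
  ',' = 0x2C → acc = 0x7B
  '3' = 0x33 → acc = 0x48
  '.' = 0x2E → acc = 0x66
  '1' = 0x31 → acc = 0x57
  ',' = 0x2C → acc = 0x7B
  '0' = 0x30 → acc = 0x4B
  '2' = 0x32 → acc = 0x79
  '1' = 0x31 → acc = 0x48
  ',' = 0x2C → acc = 0x64
  '1' = 0x31 → acc = 0x55
  '5' = 0x35 → acc = 0x60
  '0' = 0x30 → acc = 0x50
Checksum = 0x50.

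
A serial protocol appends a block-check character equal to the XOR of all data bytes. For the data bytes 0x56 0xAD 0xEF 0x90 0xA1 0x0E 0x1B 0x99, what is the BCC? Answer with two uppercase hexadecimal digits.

XOR the bytes together:
  start with 0x56
  0x56 ⊕ 0xAD = 0xFB
  0xFB ⊕ 0xEF = 0x14
  0x14 ⊕ 0x90 = 0x84
  0x84 ⊕ 0xA1 = 0x25
  0x25 ⊕ 0x0E = 0x2B
  0x2B ⊕ 0x1B = 0x30
  0x30 ⊕ 0x99 = 0xA9

A9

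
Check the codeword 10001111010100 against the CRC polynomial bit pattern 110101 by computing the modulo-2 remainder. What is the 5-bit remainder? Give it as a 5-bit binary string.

Modulo-2 division of 10001111010100 by 110101:
  pos 0: 100011 XOR 110101 = 010110
  pos 1: 101101 XOR 110101 = 011000
  pos 2: 110001 XOR 110101 = 000100
  pos 5: 100010 XOR 110101 = 010111
  pos 6: 101111 XOR 110101 = 011010
  pos 7: 110100 XOR 110101 = 000001
Remainder = 00010 (nonzero — an error is detected).

00010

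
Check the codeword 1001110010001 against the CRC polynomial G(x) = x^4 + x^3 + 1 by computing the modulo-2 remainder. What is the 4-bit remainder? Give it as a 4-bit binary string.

0111

Modulo-2 division of 1001110010001 by 11001:
  pos 0: 10011 XOR 11001 = 01010
  pos 1: 10101 XOR 11001 = 01100
  pos 2: 11000 XOR 11001 = 00001
  pos 6: 10100 XOR 11001 = 01101
  pos 7: 11010 XOR 11001 = 00011
Remainder = 0111 (nonzero — an error is detected).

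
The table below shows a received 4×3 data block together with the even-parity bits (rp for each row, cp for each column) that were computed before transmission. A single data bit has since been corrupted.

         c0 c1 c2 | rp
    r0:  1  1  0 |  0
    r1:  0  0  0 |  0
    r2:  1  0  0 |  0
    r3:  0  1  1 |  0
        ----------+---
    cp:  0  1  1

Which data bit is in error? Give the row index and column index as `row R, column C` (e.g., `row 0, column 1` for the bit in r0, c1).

Recompute each row's even parity and compare to rp:
  r0: data parity 0, sent rp 0 → ok
  r1: data parity 0, sent rp 0 → ok
  r2: data parity 1, sent rp 0 → mismatch
  r3: data parity 0, sent rp 0 → ok
Recompute each column's even parity and compare to cp:
  c0: data parity 0, sent cp 0 → ok
  c1: data parity 0, sent cp 1 → mismatch
  c2: data parity 1, sent cp 1 → ok
Exactly one row (r2) and one column (c1) fail → the flipped bit is at their intersection.

row 2, column 1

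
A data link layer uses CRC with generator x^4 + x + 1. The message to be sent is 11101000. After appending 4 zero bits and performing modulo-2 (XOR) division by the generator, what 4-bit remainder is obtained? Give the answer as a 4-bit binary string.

1000

Append 4 zeros: 111010000000. Divide by 10011 (XOR where the leading bit is 1):
  pos 0: 11101 XOR 10011 = 01110
  pos 1: 11100 XOR 10011 = 01111
  pos 2: 11110 XOR 10011 = 01101
  pos 3: 11010 XOR 10011 = 01001
  pos 4: 10010 XOR 10011 = 00001
Remainder (last 4 bits) = 1000. This is the CRC / FCS.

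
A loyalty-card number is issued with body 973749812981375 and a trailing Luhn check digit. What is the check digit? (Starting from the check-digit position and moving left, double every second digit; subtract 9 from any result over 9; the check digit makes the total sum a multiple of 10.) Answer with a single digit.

1

Partial digits right→left: 5 7 3 1 8 9 2 1 8 9 4 7 3 7 9
Double every second digit counting from the check-digit position (so the 1st, 3rd, 5th, ... of the partial from the right).
  doubled (with −9 where >9): 1 6 7 4 7 8 6 9 → sum 48
  kept as-is: 7 1 9 1 9 7 7 → sum 41
Total = 48 + 41 = 89.
Check digit = (10 − (89 mod 10)) mod 10 = 1.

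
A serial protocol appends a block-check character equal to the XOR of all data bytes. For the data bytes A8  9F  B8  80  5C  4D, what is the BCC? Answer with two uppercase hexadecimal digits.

XOR the bytes together:
  start with 0xA8
  0xA8 ⊕ 0x9F = 0x37
  0x37 ⊕ 0xB8 = 0x8F
  0x8F ⊕ 0x80 = 0x0F
  0x0F ⊕ 0x5C = 0x53
  0x53 ⊕ 0x4D = 0x1E

1E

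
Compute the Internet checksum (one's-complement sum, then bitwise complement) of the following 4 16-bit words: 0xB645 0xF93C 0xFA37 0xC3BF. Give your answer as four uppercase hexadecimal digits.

One's-complement addition (fold any carry out of bit 15 back into bit 0):
  0xB645 + 0xF93C = 0x1AF81 → wrap carry → 0xAF82
  0xAF82 + 0xFA37 = 0x1A9B9 → wrap carry → 0xA9BA
  0xA9BA + 0xC3BF = 0x16D79 → wrap carry → 0x6D7A
One's-complement sum = 0x6D7A.
Checksum = ~0x6D7A & 0xFFFF = 0x9285.

9285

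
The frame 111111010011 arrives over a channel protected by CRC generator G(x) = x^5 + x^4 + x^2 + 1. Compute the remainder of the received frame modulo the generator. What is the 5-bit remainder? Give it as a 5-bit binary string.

00001

Modulo-2 division of 111111010011 by 110101:
  pos 0: 111111 XOR 110101 = 001010
  pos 2: 101001 XOR 110101 = 011100
  pos 3: 111000 XOR 110101 = 001101
  pos 5: 110101 XOR 110101 = 000000
Remainder = 00001 (nonzero — an error is detected).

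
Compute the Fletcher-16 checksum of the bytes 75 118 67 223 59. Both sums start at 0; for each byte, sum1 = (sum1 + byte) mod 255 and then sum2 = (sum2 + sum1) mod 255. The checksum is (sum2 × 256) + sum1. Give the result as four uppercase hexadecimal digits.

1720

Running sums (mod 255):
  after byte 0 (75): sum1=75, sum2=75
  after byte 1 (118): sum1=193, sum2=13
  after byte 2 (67): sum1=5, sum2=18
  after byte 3 (223): sum1=228, sum2=246
  after byte 4 (59): sum1=32, sum2=23
Checksum = sum2·256 + sum1 = 23·256 + 32 = 5920 = 0x1720.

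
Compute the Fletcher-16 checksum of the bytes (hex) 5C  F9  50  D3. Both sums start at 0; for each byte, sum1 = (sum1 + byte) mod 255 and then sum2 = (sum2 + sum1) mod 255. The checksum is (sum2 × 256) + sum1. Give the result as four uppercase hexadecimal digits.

D37A

Running sums (mod 255):
  after byte 0 (5C): sum1=92, sum2=92
  after byte 1 (F9): sum1=86, sum2=178
  after byte 2 (50): sum1=166, sum2=89
  after byte 3 (D3): sum1=122, sum2=211
Checksum = sum2·256 + sum1 = 211·256 + 122 = 54138 = 0xD37A.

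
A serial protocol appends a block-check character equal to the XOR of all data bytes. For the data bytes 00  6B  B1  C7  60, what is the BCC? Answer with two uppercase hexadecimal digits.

XOR the bytes together:
  start with 0x00
  0x00 ⊕ 0x6B = 0x6B
  0x6B ⊕ 0xB1 = 0xDA
  0xDA ⊕ 0xC7 = 0x1D
  0x1D ⊕ 0x60 = 0x7D

7D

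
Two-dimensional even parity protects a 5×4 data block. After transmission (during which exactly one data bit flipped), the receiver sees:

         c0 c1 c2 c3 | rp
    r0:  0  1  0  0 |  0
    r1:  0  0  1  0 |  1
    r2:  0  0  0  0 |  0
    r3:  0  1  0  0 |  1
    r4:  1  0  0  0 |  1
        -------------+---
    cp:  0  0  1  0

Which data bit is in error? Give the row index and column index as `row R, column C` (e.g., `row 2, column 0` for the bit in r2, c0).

Recompute each row's even parity and compare to rp:
  r0: data parity 1, sent rp 0 → mismatch
  r1: data parity 1, sent rp 1 → ok
  r2: data parity 0, sent rp 0 → ok
  r3: data parity 1, sent rp 1 → ok
  r4: data parity 1, sent rp 1 → ok
Recompute each column's even parity and compare to cp:
  c0: data parity 1, sent cp 0 → mismatch
  c1: data parity 0, sent cp 0 → ok
  c2: data parity 1, sent cp 1 → ok
  c3: data parity 0, sent cp 0 → ok
Exactly one row (r0) and one column (c0) fail → the flipped bit is at their intersection.

row 0, column 0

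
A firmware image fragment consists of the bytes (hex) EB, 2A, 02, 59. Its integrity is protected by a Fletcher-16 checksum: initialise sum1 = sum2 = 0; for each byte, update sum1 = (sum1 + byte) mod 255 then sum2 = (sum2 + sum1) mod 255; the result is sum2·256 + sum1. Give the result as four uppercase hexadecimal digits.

Running sums (mod 255):
  after byte 0 (EB): sum1=235, sum2=235
  after byte 1 (2A): sum1=22, sum2=2
  after byte 2 (02): sum1=24, sum2=26
  after byte 3 (59): sum1=113, sum2=139
Checksum = sum2·256 + sum1 = 139·256 + 113 = 35697 = 0x8B71.

8B71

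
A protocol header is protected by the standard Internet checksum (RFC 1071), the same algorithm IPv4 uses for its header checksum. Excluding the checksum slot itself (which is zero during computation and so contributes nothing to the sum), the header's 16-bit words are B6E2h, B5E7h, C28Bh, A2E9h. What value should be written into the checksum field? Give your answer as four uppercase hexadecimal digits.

One's-complement addition (fold any carry out of bit 15 back into bit 0):
  0xB6E2 + 0xB5E7 = 0x16CC9 → wrap carry → 0x6CCA
  0x6CCA + 0xC28B = 0x12F55 → wrap carry → 0x2F56
  0x2F56 + 0xA2E9 = 0x0D23F
One's-complement sum = 0xD23F.
Checksum = ~0xD23F & 0xFFFF = 0x2DC0.

2DC0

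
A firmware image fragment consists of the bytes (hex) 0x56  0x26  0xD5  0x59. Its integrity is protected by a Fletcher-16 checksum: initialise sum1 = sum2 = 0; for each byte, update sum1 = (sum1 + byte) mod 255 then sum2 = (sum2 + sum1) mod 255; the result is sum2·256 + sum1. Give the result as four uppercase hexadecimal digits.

D0AB

Running sums (mod 255):
  after byte 0 (0x56): sum1=86, sum2=86
  after byte 1 (0x26): sum1=124, sum2=210
  after byte 2 (0xD5): sum1=82, sum2=37
  after byte 3 (0x59): sum1=171, sum2=208
Checksum = sum2·256 + sum1 = 208·256 + 171 = 53419 = 0xD0AB.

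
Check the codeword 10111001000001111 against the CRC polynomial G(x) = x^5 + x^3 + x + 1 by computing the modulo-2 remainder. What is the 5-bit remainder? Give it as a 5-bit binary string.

Modulo-2 division of 10111001000001111 by 101011:
  pos 0: 101110 XOR 101011 = 000101
  pos 3: 101010 XOR 101011 = 000001
  pos 8: 100001 XOR 101011 = 001010
  pos 10: 101011 XOR 101011 = 000000
Remainder = 00001 (nonzero — an error is detected).

00001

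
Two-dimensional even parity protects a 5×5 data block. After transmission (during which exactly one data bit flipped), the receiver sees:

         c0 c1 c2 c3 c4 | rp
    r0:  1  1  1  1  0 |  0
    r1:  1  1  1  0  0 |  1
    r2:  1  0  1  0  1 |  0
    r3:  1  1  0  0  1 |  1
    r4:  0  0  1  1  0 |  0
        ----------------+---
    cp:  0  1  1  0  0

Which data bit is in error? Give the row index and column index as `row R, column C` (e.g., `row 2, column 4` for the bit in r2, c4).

Recompute each row's even parity and compare to rp:
  r0: data parity 0, sent rp 0 → ok
  r1: data parity 1, sent rp 1 → ok
  r2: data parity 1, sent rp 0 → mismatch
  r3: data parity 1, sent rp 1 → ok
  r4: data parity 0, sent rp 0 → ok
Recompute each column's even parity and compare to cp:
  c0: data parity 0, sent cp 0 → ok
  c1: data parity 1, sent cp 1 → ok
  c2: data parity 0, sent cp 1 → mismatch
  c3: data parity 0, sent cp 0 → ok
  c4: data parity 0, sent cp 0 → ok
Exactly one row (r2) and one column (c2) fail → the flipped bit is at their intersection.

row 2, column 2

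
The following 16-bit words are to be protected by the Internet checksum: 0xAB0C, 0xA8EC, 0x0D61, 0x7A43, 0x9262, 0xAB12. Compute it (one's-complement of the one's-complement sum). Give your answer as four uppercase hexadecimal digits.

One's-complement addition (fold any carry out of bit 15 back into bit 0):
  0xAB0C + 0xA8EC = 0x153F8 → wrap carry → 0x53F9
  0x53F9 + 0x0D61 = 0x0615A
  0x615A + 0x7A43 = 0x0DB9D
  0xDB9D + 0x9262 = 0x16DFF → wrap carry → 0x6E00
  0x6E00 + 0xAB12 = 0x11912 → wrap carry → 0x1913
One's-complement sum = 0x1913.
Checksum = ~0x1913 & 0xFFFF = 0xE6EC.

E6EC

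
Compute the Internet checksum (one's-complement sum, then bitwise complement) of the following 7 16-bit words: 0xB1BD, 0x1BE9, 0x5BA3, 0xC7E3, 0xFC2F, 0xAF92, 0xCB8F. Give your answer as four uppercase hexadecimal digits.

One's-complement addition (fold any carry out of bit 15 back into bit 0):
  0xB1BD + 0x1BE9 = 0x0CDA6
  0xCDA6 + 0x5BA3 = 0x12949 → wrap carry → 0x294A
  0x294A + 0xC7E3 = 0x0F12D
  0xF12D + 0xFC2F = 0x1ED5C → wrap carry → 0xED5D
  0xED5D + 0xAF92 = 0x19CEF → wrap carry → 0x9CF0
  0x9CF0 + 0xCB8F = 0x1687F → wrap carry → 0x6880
One's-complement sum = 0x6880.
Checksum = ~0x6880 & 0xFFFF = 0x977F.

977F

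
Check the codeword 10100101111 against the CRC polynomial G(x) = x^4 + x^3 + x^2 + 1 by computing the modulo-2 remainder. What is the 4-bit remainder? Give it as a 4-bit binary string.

Modulo-2 division of 10100101111 by 11101:
  pos 0: 10100 XOR 11101 = 01001
  pos 1: 10011 XOR 11101 = 01110
  pos 2: 11100 XOR 11101 = 00001
  pos 6: 11111 XOR 11101 = 00010
Remainder = 0010 (nonzero — an error is detected).

0010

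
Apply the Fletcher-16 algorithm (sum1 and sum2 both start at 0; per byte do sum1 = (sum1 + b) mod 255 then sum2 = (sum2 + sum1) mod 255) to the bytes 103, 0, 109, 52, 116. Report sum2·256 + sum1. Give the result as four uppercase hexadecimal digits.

2A7D

Running sums (mod 255):
  after byte 0 (103): sum1=103, sum2=103
  after byte 1 (0): sum1=103, sum2=206
  after byte 2 (109): sum1=212, sum2=163
  after byte 3 (52): sum1=9, sum2=172
  after byte 4 (116): sum1=125, sum2=42
Checksum = sum2·256 + sum1 = 42·256 + 125 = 10877 = 0x2A7D.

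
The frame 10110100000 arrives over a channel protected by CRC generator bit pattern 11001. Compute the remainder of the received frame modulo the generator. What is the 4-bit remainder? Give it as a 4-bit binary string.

Modulo-2 division of 10110100000 by 11001:
  pos 0: 10110 XOR 11001 = 01111
  pos 1: 11111 XOR 11001 = 00110
  pos 3: 11000 XOR 11001 = 00001
Remainder = 1000 (nonzero — an error is detected).

1000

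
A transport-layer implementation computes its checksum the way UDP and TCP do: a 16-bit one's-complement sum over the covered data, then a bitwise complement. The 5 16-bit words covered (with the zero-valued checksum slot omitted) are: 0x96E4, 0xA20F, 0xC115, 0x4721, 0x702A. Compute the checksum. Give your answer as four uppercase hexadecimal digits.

One's-complement addition (fold any carry out of bit 15 back into bit 0):
  0x96E4 + 0xA20F = 0x138F3 → wrap carry → 0x38F4
  0x38F4 + 0xC115 = 0x0FA09
  0xFA09 + 0x4721 = 0x1412A → wrap carry → 0x412B
  0x412B + 0x702A = 0x0B155
One's-complement sum = 0xB155.
Checksum = ~0xB155 & 0xFFFF = 0x4EAA.

4EAA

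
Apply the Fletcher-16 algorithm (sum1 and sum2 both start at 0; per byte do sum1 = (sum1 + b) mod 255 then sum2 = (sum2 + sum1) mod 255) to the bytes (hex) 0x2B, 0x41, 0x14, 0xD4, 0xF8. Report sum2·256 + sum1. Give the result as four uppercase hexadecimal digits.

Running sums (mod 255):
  after byte 0 (0x2B): sum1=43, sum2=43
  after byte 1 (0x41): sum1=108, sum2=151
  after byte 2 (0x14): sum1=128, sum2=24
  after byte 3 (0xD4): sum1=85, sum2=109
  after byte 4 (0xF8): sum1=78, sum2=187
Checksum = sum2·256 + sum1 = 187·256 + 78 = 47950 = 0xBB4E.

BB4E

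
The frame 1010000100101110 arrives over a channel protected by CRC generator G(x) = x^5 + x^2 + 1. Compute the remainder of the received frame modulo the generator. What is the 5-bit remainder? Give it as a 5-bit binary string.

00101

Modulo-2 division of 1010000100101110 by 100101:
  pos 0: 101000 XOR 100101 = 001101
  pos 2: 110101 XOR 100101 = 010000
  pos 3: 100000 XOR 100101 = 000101
  pos 6: 101010 XOR 100101 = 001111
  pos 8: 111111 XOR 100101 = 011010
  pos 9: 110101 XOR 100101 = 010000
  pos 10: 100000 XOR 100101 = 000101
Remainder = 00101 (nonzero — an error is detected).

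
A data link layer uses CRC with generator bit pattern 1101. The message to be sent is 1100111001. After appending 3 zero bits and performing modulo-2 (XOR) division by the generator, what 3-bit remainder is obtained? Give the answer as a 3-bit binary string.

Append 3 zeros: 1100111001000. Divide by 1101 (XOR where the leading bit is 1):
  pos 0: 1100 XOR 1101 = 0001
  pos 3: 1111 XOR 1101 = 0010
  pos 5: 1000 XOR 1101 = 0101
  pos 6: 1011 XOR 1101 = 0110
  pos 7: 1100 XOR 1101 = 0001
Remainder (last 3 bits) = 100. This is the CRC / FCS.

100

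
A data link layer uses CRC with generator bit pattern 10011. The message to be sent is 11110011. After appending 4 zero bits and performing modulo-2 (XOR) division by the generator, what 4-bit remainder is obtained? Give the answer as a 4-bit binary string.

0011

Append 4 zeros: 111100110000. Divide by 10011 (XOR where the leading bit is 1):
  pos 0: 11110 XOR 10011 = 01101
  pos 1: 11010 XOR 10011 = 01001
  pos 2: 10011 XOR 10011 = 00000
  pos 7: 10000 XOR 10011 = 00011
Remainder (last 4 bits) = 0011. This is the CRC / FCS.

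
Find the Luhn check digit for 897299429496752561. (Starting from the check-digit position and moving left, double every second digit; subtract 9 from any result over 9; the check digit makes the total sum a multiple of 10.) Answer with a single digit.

8

Partial digits right→left: 1 6 5 2 5 7 6 9 4 9 2 4 9 9 2 7 9 8
Double every second digit counting from the check-digit position (so the 1st, 3rd, 5th, ... of the partial from the right).
  doubled (with −9 where >9): 2 1 1 3 8 4 9 4 9 → sum 41
  kept as-is: 6 2 7 9 9 4 9 7 8 → sum 61
Total = 41 + 61 = 102.
Check digit = (10 − (102 mod 10)) mod 10 = 8.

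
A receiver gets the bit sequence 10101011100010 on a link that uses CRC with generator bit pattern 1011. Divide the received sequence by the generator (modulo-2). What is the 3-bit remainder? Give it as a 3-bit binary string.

Modulo-2 division of 10101011100010 by 1011:
  pos 0: 1010 XOR 1011 = 0001
  pos 3: 1101 XOR 1011 = 0110
  pos 4: 1101 XOR 1011 = 0110
  pos 5: 1101 XOR 1011 = 0110
  pos 6: 1100 XOR 1011 = 0111
  pos 7: 1110 XOR 1011 = 0101
  pos 8: 1010 XOR 1011 = 0001
Remainder = 110 (nonzero — an error is detected).

110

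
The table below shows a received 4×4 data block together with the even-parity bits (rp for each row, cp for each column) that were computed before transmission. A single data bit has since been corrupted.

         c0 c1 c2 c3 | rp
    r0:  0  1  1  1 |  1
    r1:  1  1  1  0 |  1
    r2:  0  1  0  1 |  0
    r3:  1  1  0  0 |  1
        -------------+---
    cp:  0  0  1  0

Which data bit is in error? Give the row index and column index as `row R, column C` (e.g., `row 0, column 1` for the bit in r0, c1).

Recompute each row's even parity and compare to rp:
  r0: data parity 1, sent rp 1 → ok
  r1: data parity 1, sent rp 1 → ok
  r2: data parity 0, sent rp 0 → ok
  r3: data parity 0, sent rp 1 → mismatch
Recompute each column's even parity and compare to cp:
  c0: data parity 0, sent cp 0 → ok
  c1: data parity 0, sent cp 0 → ok
  c2: data parity 0, sent cp 1 → mismatch
  c3: data parity 0, sent cp 0 → ok
Exactly one row (r3) and one column (c2) fail → the flipped bit is at their intersection.

row 3, column 2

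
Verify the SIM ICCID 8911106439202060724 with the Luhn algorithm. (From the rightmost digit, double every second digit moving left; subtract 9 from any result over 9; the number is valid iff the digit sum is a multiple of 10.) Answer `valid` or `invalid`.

From the right, keep odd positions and double even positions (subtract 9 from any doubled value over 9):
  doubled (positions 2,4,...): 4 0 0 0 9 8 0 2 9 → sum 32
  kept (positions 1,3,...): 4 7 6 2 2 3 6 1 1 8 → sum 40
Total = 72.
72 mod 10 = 2, so the number is invalid.

invalid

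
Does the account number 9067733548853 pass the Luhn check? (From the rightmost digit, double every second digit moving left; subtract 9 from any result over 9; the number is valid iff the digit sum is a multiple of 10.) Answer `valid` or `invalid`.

valid

From the right, keep odd positions and double even positions (subtract 9 from any doubled value over 9):
  doubled (positions 2,4,...): 1 7 1 6 5 0 → sum 20
  kept (positions 1,3,...): 3 8 4 3 7 6 9 → sum 40
Total = 60.
60 mod 10 = 0, so the number is valid.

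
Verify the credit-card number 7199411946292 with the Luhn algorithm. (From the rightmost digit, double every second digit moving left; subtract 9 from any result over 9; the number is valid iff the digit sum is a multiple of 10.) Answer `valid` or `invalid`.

invalid

From the right, keep odd positions and double even positions (subtract 9 from any doubled value over 9):
  doubled (positions 2,4,...): 9 3 9 2 9 2 → sum 34
  kept (positions 1,3,...): 2 2 4 1 4 9 7 → sum 29
Total = 63.
63 mod 10 = 3, so the number is invalid.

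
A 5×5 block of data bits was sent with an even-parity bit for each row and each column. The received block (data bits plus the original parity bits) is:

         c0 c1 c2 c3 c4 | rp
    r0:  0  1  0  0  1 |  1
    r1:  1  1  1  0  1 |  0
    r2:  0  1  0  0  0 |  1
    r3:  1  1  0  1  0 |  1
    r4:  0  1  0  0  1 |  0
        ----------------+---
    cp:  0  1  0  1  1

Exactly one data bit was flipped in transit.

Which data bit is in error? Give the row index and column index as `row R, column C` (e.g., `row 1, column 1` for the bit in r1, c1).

row 0, column 2

Recompute each row's even parity and compare to rp:
  r0: data parity 0, sent rp 1 → mismatch
  r1: data parity 0, sent rp 0 → ok
  r2: data parity 1, sent rp 1 → ok
  r3: data parity 1, sent rp 1 → ok
  r4: data parity 0, sent rp 0 → ok
Recompute each column's even parity and compare to cp:
  c0: data parity 0, sent cp 0 → ok
  c1: data parity 1, sent cp 1 → ok
  c2: data parity 1, sent cp 0 → mismatch
  c3: data parity 1, sent cp 1 → ok
  c4: data parity 1, sent cp 1 → ok
Exactly one row (r0) and one column (c2) fail → the flipped bit is at their intersection.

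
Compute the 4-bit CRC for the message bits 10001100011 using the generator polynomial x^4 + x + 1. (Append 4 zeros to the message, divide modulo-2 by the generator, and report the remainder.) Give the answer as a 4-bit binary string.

0001

Append 4 zeros: 100011000110000. Divide by 10011 (XOR where the leading bit is 1):
  pos 0: 10001 XOR 10011 = 00010
  pos 3: 10100 XOR 10011 = 00111
  pos 5: 11101 XOR 10011 = 01110
  pos 6: 11101 XOR 10011 = 01110
  pos 7: 11100 XOR 10011 = 01111
  pos 8: 11110 XOR 10011 = 01101
  pos 9: 11010 XOR 10011 = 01001
  pos 10: 10010 XOR 10011 = 00001
Remainder (last 4 bits) = 0001. This is the CRC / FCS.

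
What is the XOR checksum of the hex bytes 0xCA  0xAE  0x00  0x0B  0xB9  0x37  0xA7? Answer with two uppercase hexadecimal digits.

46

XOR the bytes together:
  start with 0xCA
  0xCA ⊕ 0xAE = 0x64
  0x64 ⊕ 0x00 = 0x64
  0x64 ⊕ 0x0B = 0x6F
  0x6F ⊕ 0xB9 = 0xD6
  0xD6 ⊕ 0x37 = 0xE1
  0xE1 ⊕ 0xA7 = 0x46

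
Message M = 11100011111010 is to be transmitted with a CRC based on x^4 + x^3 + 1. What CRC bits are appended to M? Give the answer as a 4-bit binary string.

Append 4 zeros: 111000111110100000. Divide by 11001 (XOR where the leading bit is 1):
  pos 0: 11100 XOR 11001 = 00101
  pos 2: 10101 XOR 11001 = 01100
  pos 3: 11001 XOR 11001 = 00000
  pos 8: 11101 XOR 11001 = 00100
  pos 10: 10000 XOR 11001 = 01001
  pos 11: 10010 XOR 11001 = 01011
  pos 12: 10110 XOR 11001 = 01111
  pos 13: 11110 XOR 11001 = 00111
Remainder (last 4 bits) = 0111. This is the CRC / FCS.

0111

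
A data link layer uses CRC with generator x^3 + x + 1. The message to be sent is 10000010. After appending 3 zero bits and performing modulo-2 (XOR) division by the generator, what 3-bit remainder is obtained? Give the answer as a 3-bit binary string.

Append 3 zeros: 10000010000. Divide by 1011 (XOR where the leading bit is 1):
  pos 0: 1000 XOR 1011 = 0011
  pos 2: 1100 XOR 1011 = 0111
  pos 3: 1111 XOR 1011 = 0100
  pos 4: 1000 XOR 1011 = 0011
  pos 6: 1100 XOR 1011 = 0111
  pos 7: 1110 XOR 1011 = 0101
Remainder (last 3 bits) = 101. This is the CRC / FCS.

101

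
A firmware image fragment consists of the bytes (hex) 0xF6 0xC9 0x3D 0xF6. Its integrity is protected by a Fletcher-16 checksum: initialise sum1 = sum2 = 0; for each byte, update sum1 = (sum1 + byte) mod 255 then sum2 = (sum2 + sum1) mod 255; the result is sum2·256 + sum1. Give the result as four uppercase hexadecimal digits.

AAF4

Running sums (mod 255):
  after byte 0 (0xF6): sum1=246, sum2=246
  after byte 1 (0xC9): sum1=192, sum2=183
  after byte 2 (0x3D): sum1=253, sum2=181
  after byte 3 (0xF6): sum1=244, sum2=170
Checksum = sum2·256 + sum1 = 170·256 + 244 = 43764 = 0xAAF4.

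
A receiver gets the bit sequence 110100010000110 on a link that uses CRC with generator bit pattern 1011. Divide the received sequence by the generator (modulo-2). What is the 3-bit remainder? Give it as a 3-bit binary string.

Modulo-2 division of 110100010000110 by 1011:
  pos 0: 1101 XOR 1011 = 0110
  pos 1: 1100 XOR 1011 = 0111
  pos 2: 1110 XOR 1011 = 0101
  pos 3: 1010 XOR 1011 = 0001
  pos 6: 1100 XOR 1011 = 0111
  pos 7: 1110 XOR 1011 = 0101
  pos 8: 1010 XOR 1011 = 0001
  pos 11: 1110 XOR 1011 = 0101
Remainder = 101 (nonzero — an error is detected).

101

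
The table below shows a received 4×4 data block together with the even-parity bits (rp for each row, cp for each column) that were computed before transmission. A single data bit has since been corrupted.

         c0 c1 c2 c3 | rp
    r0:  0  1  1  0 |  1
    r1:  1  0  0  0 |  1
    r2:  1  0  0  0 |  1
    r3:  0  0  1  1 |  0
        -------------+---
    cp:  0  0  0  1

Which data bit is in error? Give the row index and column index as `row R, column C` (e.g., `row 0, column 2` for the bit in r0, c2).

row 0, column 1

Recompute each row's even parity and compare to rp:
  r0: data parity 0, sent rp 1 → mismatch
  r1: data parity 1, sent rp 1 → ok
  r2: data parity 1, sent rp 1 → ok
  r3: data parity 0, sent rp 0 → ok
Recompute each column's even parity and compare to cp:
  c0: data parity 0, sent cp 0 → ok
  c1: data parity 1, sent cp 0 → mismatch
  c2: data parity 0, sent cp 0 → ok
  c3: data parity 1, sent cp 1 → ok
Exactly one row (r0) and one column (c1) fail → the flipped bit is at their intersection.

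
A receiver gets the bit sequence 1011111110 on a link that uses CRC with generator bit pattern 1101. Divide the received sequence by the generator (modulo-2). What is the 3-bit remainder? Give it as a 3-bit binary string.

100

Modulo-2 division of 1011111110 by 1101:
  pos 0: 1011 XOR 1101 = 0110
  pos 1: 1101 XOR 1101 = 0000
  pos 5: 1111 XOR 1101 = 0010
Remainder = 100 (nonzero — an error is detected).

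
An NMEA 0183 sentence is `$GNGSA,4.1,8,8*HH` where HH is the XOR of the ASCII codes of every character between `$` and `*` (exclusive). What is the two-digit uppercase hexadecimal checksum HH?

5B

XOR the ASCII codes of the payload characters:
  'G' = 0x47 → acc = 0x47
  'N' = 0x4E → acc = 0x09
  'G' = 0x47 → acc = 0x4E
  'S' = 0x53 → acc = 0x1D
  'A' = 0x41 → acc = 0x5C
  ',' = 0x2C → acc = 0x70
  '4' = 0x34 → acc = 0x44
  '.' = 0x2E → acc = 0x6A
  '1' = 0x31 → acc = 0x5B
  ',' = 0x2C → acc = 0x77
  '8' = 0x38 → acc = 0x4F
  ',' = 0x2C → acc = 0x63
  '8' = 0x38 → acc = 0x5B
Checksum = 0x5B.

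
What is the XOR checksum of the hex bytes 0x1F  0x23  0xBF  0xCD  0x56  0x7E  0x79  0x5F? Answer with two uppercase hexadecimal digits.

40

XOR the bytes together:
  start with 0x1F
  0x1F ⊕ 0x23 = 0x3C
  0x3C ⊕ 0xBF = 0x83
  0x83 ⊕ 0xCD = 0x4E
  0x4E ⊕ 0x56 = 0x18
  0x18 ⊕ 0x7E = 0x66
  0x66 ⊕ 0x79 = 0x1F
  0x1F ⊕ 0x5F = 0x40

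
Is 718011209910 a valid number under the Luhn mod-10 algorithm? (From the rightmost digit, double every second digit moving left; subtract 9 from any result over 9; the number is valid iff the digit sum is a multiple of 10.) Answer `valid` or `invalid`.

From the right, keep odd positions and double even positions (subtract 9 from any doubled value over 9):
  doubled (positions 2,4,...): 2 9 4 2 7 5 → sum 29
  kept (positions 1,3,...): 0 9 0 1 0 1 → sum 11
Total = 40.
40 mod 10 = 0, so the number is valid.

valid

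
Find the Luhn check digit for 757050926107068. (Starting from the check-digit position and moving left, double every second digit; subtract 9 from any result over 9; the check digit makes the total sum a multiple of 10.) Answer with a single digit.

Partial digits right→left: 8 6 0 7 0 1 6 2 9 0 5 0 7 5 7
Double every second digit counting from the check-digit position (so the 1st, 3rd, 5th, ... of the partial from the right).
  doubled (with −9 where >9): 7 0 0 3 9 1 5 5 → sum 30
  kept as-is: 6 7 1 2 0 0 5 → sum 21
Total = 30 + 21 = 51.
Check digit = (10 − (51 mod 10)) mod 10 = 9.

9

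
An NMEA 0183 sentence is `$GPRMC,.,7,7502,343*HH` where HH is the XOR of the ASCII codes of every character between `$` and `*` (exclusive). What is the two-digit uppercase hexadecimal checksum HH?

66

XOR the ASCII codes of the payload characters:
  'G' = 0x47 → acc = 0x47
  'P' = 0x50 → acc = 0x17
  'R' = 0x52 → acc = 0x45
  'M' = 0x4D → acc = 0x08
  'C' = 0x43 → acc = 0x4B
  ',' = 0x2C → acc = 0x67
  '.' = 0x2E → acc = 0x49
  ',' = 0x2C → acc = 0x65
  '7' = 0x37 → acc = 0x52
  ',' = 0x2C → acc = 0x7E
  '7' = 0x37 → acc = 0x49
  '5' = 0x35 → acc = 0x7C
  '0' = 0x30 → acc = 0x4C
  '2' = 0x32 → acc = 0x7E
  ',' = 0x2C → acc = 0x52
  '3' = 0x33 → acc = 0x61
  '4' = 0x34 → acc = 0x55
  '3' = 0x33 → acc = 0x66
Checksum = 0x66.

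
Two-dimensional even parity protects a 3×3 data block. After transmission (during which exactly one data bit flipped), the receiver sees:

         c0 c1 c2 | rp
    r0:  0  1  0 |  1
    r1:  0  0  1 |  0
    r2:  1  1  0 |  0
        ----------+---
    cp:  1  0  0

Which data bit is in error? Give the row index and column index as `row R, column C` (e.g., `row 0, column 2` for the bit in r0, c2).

Recompute each row's even parity and compare to rp:
  r0: data parity 1, sent rp 1 → ok
  r1: data parity 1, sent rp 0 → mismatch
  r2: data parity 0, sent rp 0 → ok
Recompute each column's even parity and compare to cp:
  c0: data parity 1, sent cp 1 → ok
  c1: data parity 0, sent cp 0 → ok
  c2: data parity 1, sent cp 0 → mismatch
Exactly one row (r1) and one column (c2) fail → the flipped bit is at their intersection.

row 1, column 2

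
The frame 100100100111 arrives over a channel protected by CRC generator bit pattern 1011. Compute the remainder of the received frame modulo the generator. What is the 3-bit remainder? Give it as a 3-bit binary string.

Modulo-2 division of 100100100111 by 1011:
  pos 0: 1001 XOR 1011 = 0010
  pos 2: 1000 XOR 1011 = 0011
  pos 4: 1110 XOR 1011 = 0101
  pos 5: 1010 XOR 1011 = 0001
  pos 8: 1111 XOR 1011 = 0100
Remainder = 100 (nonzero — an error is detected).

100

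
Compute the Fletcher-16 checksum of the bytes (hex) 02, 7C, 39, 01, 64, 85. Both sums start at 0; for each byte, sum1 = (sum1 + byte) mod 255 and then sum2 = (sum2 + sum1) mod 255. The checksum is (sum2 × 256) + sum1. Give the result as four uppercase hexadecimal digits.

B0A2

Running sums (mod 255):
  after byte 0 (02): sum1=2, sum2=2
  after byte 1 (7C): sum1=126, sum2=128
  after byte 2 (39): sum1=183, sum2=56
  after byte 3 (01): sum1=184, sum2=240
  after byte 4 (64): sum1=29, sum2=14
  after byte 5 (85): sum1=162, sum2=176
Checksum = sum2·256 + sum1 = 176·256 + 162 = 45218 = 0xB0A2.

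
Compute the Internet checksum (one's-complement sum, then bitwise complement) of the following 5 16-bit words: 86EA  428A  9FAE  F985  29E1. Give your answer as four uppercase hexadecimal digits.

One's-complement addition (fold any carry out of bit 15 back into bit 0):
  0x86EA + 0x428A = 0x0C974
  0xC974 + 0x9FAE = 0x16922 → wrap carry → 0x6923
  0x6923 + 0xF985 = 0x162A8 → wrap carry → 0x62A9
  0x62A9 + 0x29E1 = 0x08C8A
One's-complement sum = 0x8C8A.
Checksum = ~0x8C8A & 0xFFFF = 0x7375.

7375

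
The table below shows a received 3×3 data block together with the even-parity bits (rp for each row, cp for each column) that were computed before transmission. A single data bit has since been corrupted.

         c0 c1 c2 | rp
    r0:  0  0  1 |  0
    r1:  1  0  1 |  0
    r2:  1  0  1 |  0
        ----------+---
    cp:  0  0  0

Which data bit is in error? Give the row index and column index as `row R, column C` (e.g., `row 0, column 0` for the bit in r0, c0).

Recompute each row's even parity and compare to rp:
  r0: data parity 1, sent rp 0 → mismatch
  r1: data parity 0, sent rp 0 → ok
  r2: data parity 0, sent rp 0 → ok
Recompute each column's even parity and compare to cp:
  c0: data parity 0, sent cp 0 → ok
  c1: data parity 0, sent cp 0 → ok
  c2: data parity 1, sent cp 0 → mismatch
Exactly one row (r0) and one column (c2) fail → the flipped bit is at their intersection.

row 0, column 2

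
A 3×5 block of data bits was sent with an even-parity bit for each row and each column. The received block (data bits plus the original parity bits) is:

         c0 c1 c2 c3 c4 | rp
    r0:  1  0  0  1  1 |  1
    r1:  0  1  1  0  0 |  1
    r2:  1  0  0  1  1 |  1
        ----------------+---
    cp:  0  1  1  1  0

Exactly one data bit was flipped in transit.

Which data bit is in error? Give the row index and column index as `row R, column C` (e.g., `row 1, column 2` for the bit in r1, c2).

row 1, column 3

Recompute each row's even parity and compare to rp:
  r0: data parity 1, sent rp 1 → ok
  r1: data parity 0, sent rp 1 → mismatch
  r2: data parity 1, sent rp 1 → ok
Recompute each column's even parity and compare to cp:
  c0: data parity 0, sent cp 0 → ok
  c1: data parity 1, sent cp 1 → ok
  c2: data parity 1, sent cp 1 → ok
  c3: data parity 0, sent cp 1 → mismatch
  c4: data parity 0, sent cp 0 → ok
Exactly one row (r1) and one column (c3) fail → the flipped bit is at their intersection.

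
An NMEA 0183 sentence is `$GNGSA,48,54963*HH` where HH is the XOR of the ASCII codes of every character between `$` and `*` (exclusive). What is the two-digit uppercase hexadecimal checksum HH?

XOR the ASCII codes of the payload characters:
  'G' = 0x47 → acc = 0x47
  'N' = 0x4E → acc = 0x09
  'G' = 0x47 → acc = 0x4E
  'S' = 0x53 → acc = 0x1D
  'A' = 0x41 → acc = 0x5C
  ',' = 0x2C → acc = 0x70
  '4' = 0x34 → acc = 0x44
  '8' = 0x38 → acc = 0x7C
  ',' = 0x2C → acc = 0x50
  '5' = 0x35 → acc = 0x65
  '4' = 0x34 → acc = 0x51
  '9' = 0x39 → acc = 0x68
  '6' = 0x36 → acc = 0x5E
  '3' = 0x33 → acc = 0x6D
Checksum = 0x6D.

6D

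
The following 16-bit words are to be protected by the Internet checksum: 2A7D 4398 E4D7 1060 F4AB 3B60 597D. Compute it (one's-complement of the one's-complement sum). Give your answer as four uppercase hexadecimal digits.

1329

One's-complement addition (fold any carry out of bit 15 back into bit 0):
  0x2A7D + 0x4398 = 0x06E15
  0x6E15 + 0xE4D7 = 0x152EC → wrap carry → 0x52ED
  0x52ED + 0x1060 = 0x0634D
  0x634D + 0xF4AB = 0x157F8 → wrap carry → 0x57F9
  0x57F9 + 0x3B60 = 0x09359
  0x9359 + 0x597D = 0x0ECD6
One's-complement sum = 0xECD6.
Checksum = ~0xECD6 & 0xFFFF = 0x1329.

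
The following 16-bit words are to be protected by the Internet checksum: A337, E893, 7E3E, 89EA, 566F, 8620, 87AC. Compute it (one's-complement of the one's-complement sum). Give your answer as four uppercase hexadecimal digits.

07CF

One's-complement addition (fold any carry out of bit 15 back into bit 0):
  0xA337 + 0xE893 = 0x18BCA → wrap carry → 0x8BCB
  0x8BCB + 0x7E3E = 0x10A09 → wrap carry → 0x0A0A
  0x0A0A + 0x89EA = 0x093F4
  0x93F4 + 0x566F = 0x0EA63
  0xEA63 + 0x8620 = 0x17083 → wrap carry → 0x7084
  0x7084 + 0x87AC = 0x0F830
One's-complement sum = 0xF830.
Checksum = ~0xF830 & 0xFFFF = 0x07CF.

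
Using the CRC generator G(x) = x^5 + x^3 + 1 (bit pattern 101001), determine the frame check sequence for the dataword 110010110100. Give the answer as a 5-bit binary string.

10111

Append 5 zeros: 11001011010000000. Divide by 101001 (XOR where the leading bit is 1):
  pos 0: 110010 XOR 101001 = 011011
  pos 1: 110111 XOR 101001 = 011110
  pos 2: 111101 XOR 101001 = 010100
  pos 3: 101000 XOR 101001 = 000001
  pos 8: 110000 XOR 101001 = 011001
  pos 9: 110010 XOR 101001 = 011011
  pos 10: 110110 XOR 101001 = 011111
  pos 11: 111110 XOR 101001 = 010111
Remainder (last 5 bits) = 10111. This is the CRC / FCS.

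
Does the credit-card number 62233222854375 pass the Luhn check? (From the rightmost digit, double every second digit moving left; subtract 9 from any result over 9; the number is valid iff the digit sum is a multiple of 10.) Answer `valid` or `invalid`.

From the right, keep odd positions and double even positions (subtract 9 from any doubled value over 9):
  doubled (positions 2,4,...): 5 8 7 4 6 4 3 → sum 37
  kept (positions 1,3,...): 5 3 5 2 2 3 2 → sum 22
Total = 59.
59 mod 10 = 9, so the number is invalid.

invalid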